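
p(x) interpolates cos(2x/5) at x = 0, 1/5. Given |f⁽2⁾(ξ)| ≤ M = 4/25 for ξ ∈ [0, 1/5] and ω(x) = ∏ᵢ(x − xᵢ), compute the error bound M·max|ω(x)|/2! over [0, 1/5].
1/1250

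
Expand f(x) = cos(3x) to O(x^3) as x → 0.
1 - 9*x**2/2 + O(x**3)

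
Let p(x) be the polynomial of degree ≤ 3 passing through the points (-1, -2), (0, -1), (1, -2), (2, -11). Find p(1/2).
-7/8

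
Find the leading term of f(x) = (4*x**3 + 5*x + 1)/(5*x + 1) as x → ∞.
4*x**2/5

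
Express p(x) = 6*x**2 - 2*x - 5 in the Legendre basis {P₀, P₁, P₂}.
(-3)P₀ + (-2)P₁ + (4)P₂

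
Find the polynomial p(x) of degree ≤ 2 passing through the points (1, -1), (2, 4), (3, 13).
2*x**2 - x - 2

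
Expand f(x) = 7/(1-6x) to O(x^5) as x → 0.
7 + 42*x + 252*x**2 + 1512*x**3 + 9072*x**4 + O(x**5)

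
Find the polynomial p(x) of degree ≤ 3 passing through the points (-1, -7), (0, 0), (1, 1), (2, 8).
2*x**3 - 3*x**2 + 2*x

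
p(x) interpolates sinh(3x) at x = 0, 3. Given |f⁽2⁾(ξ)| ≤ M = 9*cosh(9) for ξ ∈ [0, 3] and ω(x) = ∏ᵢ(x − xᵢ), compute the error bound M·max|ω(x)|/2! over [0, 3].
81*cosh(9)/8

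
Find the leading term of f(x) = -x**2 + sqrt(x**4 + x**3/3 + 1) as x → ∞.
x/6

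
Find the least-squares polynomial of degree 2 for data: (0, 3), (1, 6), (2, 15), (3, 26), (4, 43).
101/35 + (10/7)x + (15/7)x²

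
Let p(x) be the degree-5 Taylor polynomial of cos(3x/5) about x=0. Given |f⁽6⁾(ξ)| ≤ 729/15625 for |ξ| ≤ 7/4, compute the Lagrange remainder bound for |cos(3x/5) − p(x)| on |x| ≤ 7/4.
9529569/5120000000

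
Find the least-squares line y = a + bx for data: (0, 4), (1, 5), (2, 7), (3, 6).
a = 43/10, b = 4/5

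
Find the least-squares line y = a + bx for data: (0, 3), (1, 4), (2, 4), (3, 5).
a = 31/10, b = 3/5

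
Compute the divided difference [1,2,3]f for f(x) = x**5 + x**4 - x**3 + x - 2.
109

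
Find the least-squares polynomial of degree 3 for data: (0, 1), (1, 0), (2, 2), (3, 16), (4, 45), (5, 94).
74/63 + (-472/189)x + (-17/126)x² + (47/54)x³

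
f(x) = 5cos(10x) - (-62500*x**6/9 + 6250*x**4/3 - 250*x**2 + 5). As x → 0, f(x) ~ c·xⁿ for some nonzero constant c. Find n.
8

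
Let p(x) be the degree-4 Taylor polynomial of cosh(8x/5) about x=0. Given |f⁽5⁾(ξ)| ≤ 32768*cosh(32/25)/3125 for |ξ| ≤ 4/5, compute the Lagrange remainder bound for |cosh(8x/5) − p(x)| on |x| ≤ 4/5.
4194304*cosh(32/25)/146484375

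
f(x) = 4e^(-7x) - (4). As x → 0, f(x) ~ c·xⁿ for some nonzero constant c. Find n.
1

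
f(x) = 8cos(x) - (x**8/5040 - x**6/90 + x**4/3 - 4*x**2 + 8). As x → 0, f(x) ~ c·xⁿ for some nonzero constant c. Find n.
10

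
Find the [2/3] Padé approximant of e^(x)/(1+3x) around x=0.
(157*x**2/1820 + 46*x/91 + 1)/(661*x**3/2730 - 2553*x**2/1820 + 228*x/91 + 1)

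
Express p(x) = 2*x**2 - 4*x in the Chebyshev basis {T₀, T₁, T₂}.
T₀ + (-4)T₁ + T₂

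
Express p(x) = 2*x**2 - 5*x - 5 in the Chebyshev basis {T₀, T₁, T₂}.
(-4)T₀ + (-5)T₁ + T₂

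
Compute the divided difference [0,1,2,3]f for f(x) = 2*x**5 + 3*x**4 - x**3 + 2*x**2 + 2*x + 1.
67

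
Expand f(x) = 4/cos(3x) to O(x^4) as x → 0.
4 + 18*x**2 + O(x**4)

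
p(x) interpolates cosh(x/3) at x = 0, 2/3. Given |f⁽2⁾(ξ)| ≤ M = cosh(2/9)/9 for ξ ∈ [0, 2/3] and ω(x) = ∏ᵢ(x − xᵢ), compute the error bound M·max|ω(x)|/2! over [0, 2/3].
cosh(2/9)/162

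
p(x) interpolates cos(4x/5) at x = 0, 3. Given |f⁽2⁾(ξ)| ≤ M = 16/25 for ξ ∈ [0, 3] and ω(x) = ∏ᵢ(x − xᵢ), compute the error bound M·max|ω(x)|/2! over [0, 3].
18/25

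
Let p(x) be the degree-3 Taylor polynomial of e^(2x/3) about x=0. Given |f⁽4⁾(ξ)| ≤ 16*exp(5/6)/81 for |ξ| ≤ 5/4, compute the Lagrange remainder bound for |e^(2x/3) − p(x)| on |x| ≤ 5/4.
625*exp(5/6)/31104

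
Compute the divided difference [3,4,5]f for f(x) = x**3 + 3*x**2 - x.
15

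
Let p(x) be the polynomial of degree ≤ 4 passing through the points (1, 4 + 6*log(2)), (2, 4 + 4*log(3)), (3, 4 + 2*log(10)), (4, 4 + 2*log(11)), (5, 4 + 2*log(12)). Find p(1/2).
4 + log(6553600000*11**(3/16)*2**(49/64)*3**(27/64)*5**(29/32)/2122043913)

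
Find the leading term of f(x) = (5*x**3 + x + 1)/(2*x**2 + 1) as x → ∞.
5*x/2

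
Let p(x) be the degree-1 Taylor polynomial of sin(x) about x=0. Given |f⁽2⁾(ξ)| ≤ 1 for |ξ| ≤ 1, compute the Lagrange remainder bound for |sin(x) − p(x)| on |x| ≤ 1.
1/2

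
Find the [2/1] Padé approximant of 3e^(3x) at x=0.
(9*x**2/2 + 6*x + 3)/(1 - x)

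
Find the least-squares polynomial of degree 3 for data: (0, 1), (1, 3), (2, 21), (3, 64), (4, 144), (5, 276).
11/14 + (-5/28)x + (29/28)x² + (2)x³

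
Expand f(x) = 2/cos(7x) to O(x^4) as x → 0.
2 + 49*x**2 + O(x**4)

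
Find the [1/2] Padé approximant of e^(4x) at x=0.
(4*x/3 + 1)/(8*x**2/3 - 8*x/3 + 1)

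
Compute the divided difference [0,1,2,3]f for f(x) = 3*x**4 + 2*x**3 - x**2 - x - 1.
20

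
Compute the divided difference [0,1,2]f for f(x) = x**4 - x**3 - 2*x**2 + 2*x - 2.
2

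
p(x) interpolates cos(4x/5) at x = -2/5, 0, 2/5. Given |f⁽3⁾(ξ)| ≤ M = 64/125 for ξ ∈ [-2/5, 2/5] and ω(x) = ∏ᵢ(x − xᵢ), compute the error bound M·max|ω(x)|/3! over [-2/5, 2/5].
512*sqrt(3)/421875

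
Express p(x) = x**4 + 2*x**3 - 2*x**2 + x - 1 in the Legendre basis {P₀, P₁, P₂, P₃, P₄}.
(-22/15)P₀ + (11/5)P₁ + (-16/21)P₂ + (4/5)P₃ + (8/35)P₄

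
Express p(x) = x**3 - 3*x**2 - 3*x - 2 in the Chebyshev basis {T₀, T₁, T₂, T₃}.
(-7/2)T₀ + (-9/4)T₁ + (-3/2)T₂ + (1/4)T₃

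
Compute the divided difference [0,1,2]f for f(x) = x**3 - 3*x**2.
0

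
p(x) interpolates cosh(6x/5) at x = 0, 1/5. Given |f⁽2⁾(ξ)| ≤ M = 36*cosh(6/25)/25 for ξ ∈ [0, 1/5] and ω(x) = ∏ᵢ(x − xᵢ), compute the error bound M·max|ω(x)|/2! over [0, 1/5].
9*cosh(6/25)/1250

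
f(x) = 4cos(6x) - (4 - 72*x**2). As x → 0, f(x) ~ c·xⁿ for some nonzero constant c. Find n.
4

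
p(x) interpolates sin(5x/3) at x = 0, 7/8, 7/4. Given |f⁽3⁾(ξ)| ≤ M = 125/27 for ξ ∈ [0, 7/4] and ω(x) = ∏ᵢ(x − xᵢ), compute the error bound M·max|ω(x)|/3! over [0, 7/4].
42875*sqrt(3)/373248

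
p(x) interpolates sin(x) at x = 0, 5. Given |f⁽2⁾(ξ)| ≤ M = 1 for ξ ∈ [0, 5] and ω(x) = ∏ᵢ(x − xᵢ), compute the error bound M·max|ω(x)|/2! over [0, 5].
25/8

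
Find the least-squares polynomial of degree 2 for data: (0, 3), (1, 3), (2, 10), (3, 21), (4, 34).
87/35 + (-4/7)x + (15/7)x²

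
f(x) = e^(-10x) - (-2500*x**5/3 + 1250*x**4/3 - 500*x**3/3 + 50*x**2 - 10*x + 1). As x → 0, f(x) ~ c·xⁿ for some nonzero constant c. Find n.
6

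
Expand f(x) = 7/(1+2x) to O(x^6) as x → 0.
7 - 14*x + 28*x**2 - 56*x**3 + 112*x**4 - 224*x**5 + O(x**6)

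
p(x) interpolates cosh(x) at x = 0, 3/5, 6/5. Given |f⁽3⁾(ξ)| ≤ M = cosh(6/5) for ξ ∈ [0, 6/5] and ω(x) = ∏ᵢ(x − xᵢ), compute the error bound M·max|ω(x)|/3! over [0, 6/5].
sqrt(3)*cosh(6/5)/125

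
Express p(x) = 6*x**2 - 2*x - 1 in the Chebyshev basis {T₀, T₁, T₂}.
(2)T₀ + (-2)T₁ + (3)T₂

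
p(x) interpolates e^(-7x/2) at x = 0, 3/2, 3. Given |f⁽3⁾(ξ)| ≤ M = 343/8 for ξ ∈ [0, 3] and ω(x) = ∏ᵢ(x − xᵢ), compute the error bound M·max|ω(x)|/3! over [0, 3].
343*sqrt(3)/64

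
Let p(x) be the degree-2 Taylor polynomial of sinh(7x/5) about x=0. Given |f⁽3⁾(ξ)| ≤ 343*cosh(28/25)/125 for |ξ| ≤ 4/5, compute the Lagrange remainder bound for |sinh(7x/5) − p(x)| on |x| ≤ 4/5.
10976*cosh(28/25)/46875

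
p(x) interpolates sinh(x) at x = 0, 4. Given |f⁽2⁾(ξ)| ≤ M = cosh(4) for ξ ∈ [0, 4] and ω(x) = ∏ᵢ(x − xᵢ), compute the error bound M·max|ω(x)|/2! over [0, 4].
2*cosh(4)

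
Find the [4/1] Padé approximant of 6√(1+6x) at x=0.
(729*x**4/20 - 162*x**3/5 + 243*x**2/5 + 216*x/5 + 6)/(21*x/5 + 1)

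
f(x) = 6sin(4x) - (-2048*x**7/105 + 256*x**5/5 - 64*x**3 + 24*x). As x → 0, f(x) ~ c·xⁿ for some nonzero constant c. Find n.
9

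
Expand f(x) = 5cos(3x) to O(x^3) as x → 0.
5 - 45*x**2/2 + O(x**3)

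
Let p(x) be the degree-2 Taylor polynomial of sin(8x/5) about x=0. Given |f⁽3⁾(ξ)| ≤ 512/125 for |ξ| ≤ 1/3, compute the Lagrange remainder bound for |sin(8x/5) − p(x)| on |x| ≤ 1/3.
256/10125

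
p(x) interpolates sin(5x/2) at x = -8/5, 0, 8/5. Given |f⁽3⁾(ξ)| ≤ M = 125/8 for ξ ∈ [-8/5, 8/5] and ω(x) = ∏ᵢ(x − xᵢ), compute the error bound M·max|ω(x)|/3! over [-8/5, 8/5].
64*sqrt(3)/27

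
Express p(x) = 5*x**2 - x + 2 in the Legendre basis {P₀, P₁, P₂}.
(11/3)P₀ - P₁ + (10/3)P₂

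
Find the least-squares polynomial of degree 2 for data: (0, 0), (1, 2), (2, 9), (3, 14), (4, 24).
-1/5 + (2)x + x²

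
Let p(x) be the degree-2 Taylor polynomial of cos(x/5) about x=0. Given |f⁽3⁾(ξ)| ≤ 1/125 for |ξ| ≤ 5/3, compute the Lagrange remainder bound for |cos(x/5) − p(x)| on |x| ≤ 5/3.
1/162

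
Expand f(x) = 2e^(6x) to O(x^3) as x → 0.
2 + 12*x + 36*x**2 + O(x**3)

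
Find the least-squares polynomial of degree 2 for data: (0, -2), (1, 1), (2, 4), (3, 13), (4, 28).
-46/35 + (-48/35)x + (15/7)x²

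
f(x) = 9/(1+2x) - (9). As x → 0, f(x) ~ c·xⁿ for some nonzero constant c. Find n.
1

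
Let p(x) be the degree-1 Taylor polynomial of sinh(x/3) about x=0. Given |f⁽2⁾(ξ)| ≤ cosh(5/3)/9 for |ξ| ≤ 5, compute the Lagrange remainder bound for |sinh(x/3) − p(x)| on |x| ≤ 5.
25*cosh(5/3)/18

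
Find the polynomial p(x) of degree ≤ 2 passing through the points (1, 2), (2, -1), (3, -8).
-2*x**2 + 3*x + 1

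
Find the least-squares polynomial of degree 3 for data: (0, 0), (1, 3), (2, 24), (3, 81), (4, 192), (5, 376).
-2/63 + (125/378)x + (-65/252)x² + (329/108)x³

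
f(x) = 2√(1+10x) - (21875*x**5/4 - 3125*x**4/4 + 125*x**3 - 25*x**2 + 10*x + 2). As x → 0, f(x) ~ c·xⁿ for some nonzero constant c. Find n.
6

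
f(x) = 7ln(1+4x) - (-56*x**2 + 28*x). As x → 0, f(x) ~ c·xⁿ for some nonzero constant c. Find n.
3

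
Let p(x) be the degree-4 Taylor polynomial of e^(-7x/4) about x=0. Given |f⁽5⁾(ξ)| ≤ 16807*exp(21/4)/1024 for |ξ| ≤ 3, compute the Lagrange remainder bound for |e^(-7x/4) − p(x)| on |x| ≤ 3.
1361367*exp(21/4)/40960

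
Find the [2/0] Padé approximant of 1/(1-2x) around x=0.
4*x**2 + 2*x + 1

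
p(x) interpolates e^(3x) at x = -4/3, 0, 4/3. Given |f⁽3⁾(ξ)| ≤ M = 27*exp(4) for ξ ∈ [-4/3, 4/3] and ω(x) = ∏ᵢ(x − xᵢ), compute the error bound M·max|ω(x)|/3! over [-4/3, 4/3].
64*sqrt(3)*exp(4)/27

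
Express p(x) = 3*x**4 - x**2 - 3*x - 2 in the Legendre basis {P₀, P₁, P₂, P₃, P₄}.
(-26/15)P₀ + (-3)P₁ + (22/21)P₂ + (24/35)P₄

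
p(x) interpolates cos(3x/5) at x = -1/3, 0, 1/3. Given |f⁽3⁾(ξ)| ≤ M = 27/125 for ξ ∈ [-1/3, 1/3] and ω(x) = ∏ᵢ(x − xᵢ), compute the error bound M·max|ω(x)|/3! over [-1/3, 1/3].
sqrt(3)/3375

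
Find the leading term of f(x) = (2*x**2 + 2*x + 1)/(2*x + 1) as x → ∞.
x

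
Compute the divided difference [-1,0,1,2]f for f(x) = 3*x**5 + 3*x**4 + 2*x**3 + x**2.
23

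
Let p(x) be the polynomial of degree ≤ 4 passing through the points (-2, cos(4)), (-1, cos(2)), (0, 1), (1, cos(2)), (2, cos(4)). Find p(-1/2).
5*cos(2)/16 - cos(4)/64 + 45/64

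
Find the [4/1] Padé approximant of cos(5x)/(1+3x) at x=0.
(625*x**4/24 - 25*x**2/2 + 1)/(3*x + 1)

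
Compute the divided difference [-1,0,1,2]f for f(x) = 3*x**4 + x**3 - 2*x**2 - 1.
7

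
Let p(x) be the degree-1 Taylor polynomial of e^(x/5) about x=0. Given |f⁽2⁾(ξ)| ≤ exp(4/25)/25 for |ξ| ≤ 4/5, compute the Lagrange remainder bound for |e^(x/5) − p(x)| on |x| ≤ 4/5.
8*exp(4/25)/625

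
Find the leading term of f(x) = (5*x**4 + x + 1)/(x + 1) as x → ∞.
5*x**3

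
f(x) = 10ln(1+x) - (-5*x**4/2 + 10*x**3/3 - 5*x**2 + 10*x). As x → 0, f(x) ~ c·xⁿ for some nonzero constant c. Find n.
5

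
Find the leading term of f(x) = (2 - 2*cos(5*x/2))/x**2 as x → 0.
25/4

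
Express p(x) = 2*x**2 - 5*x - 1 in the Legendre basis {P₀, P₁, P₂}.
(-1/3)P₀ + (-5)P₁ + (4/3)P₂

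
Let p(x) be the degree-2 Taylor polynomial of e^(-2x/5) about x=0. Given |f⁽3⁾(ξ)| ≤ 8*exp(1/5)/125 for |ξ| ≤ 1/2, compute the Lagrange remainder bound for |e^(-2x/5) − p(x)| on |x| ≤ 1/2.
exp(1/5)/750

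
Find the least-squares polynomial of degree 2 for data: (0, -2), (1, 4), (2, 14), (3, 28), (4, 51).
-11/7 + (15/7)x + (19/7)x²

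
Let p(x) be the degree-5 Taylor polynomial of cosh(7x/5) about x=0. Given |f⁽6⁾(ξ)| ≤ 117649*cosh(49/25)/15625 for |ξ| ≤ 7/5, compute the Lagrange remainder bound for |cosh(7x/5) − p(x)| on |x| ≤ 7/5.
13841287201*cosh(49/25)/175781250000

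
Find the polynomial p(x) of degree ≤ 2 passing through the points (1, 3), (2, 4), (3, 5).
x + 2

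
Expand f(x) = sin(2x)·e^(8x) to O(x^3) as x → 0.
2*x + 16*x**2 + O(x**3)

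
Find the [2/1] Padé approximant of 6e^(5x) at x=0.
(25*x**2 + 20*x + 6)/(1 - 5*x/3)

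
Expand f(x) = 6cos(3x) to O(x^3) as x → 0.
6 - 27*x**2 + O(x**3)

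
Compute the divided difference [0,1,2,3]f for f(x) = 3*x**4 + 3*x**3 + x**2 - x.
21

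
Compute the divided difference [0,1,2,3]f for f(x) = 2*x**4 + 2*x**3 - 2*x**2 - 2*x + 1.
14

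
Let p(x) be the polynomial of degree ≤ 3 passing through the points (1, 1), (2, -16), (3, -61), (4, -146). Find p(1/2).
11/4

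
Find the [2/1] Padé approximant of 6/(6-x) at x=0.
1/(1 - x/6)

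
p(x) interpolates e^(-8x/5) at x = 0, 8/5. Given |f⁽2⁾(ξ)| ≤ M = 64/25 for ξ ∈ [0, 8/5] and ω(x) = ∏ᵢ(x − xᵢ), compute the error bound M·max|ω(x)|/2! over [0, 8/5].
512/625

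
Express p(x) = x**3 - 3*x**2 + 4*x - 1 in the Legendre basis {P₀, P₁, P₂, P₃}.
(-2)P₀ + (23/5)P₁ + (-2)P₂ + (2/5)P₃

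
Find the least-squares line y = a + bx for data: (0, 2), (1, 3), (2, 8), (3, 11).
a = 6/5, b = 16/5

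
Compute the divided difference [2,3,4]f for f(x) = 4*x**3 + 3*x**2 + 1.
39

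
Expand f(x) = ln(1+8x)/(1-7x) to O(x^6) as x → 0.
8*x + 24*x**2 + 1016*x**3/3 + 4040*x**4/3 + 239704*x**5/15 + O(x**6)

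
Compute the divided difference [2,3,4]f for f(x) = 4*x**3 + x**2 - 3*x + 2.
37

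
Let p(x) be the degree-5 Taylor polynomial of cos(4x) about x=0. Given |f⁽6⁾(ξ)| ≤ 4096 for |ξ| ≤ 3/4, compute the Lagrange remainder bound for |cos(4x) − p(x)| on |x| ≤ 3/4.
81/80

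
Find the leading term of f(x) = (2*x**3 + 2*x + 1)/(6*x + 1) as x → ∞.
x**2/3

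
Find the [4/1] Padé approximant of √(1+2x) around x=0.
(3*x**4/40 - x**3/5 + 9*x**2/10 + 12*x/5 + 1)/(7*x/5 + 1)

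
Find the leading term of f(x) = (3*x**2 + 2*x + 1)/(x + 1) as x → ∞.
3*x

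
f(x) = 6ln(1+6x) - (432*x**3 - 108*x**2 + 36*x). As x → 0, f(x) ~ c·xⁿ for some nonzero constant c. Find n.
4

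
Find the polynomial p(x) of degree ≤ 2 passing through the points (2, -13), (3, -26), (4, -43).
-2*x**2 - 3*x + 1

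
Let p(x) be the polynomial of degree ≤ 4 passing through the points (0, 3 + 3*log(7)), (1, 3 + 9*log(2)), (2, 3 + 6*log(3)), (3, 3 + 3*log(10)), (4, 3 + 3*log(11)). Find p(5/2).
3 + log(405*11**(113/128)*3**(7/32)*5**(13/32)*7**(9/128)/11)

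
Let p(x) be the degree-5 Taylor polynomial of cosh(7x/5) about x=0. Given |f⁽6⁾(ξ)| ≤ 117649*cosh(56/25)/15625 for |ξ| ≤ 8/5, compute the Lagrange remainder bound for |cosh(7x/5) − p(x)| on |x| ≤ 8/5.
1927561216*cosh(56/25)/10986328125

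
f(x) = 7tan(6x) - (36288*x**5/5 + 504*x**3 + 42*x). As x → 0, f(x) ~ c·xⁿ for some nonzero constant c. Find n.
7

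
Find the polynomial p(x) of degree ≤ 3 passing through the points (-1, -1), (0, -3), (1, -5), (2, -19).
-2*x**3 - 3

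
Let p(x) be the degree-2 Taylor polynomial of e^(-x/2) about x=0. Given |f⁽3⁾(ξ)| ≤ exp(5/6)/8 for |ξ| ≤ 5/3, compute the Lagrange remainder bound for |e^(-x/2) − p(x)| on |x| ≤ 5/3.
125*exp(5/6)/1296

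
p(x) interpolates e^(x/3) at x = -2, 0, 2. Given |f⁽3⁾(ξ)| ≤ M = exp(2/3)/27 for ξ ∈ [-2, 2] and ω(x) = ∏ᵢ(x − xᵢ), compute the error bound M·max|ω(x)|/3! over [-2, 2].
8*sqrt(3)*exp(2/3)/729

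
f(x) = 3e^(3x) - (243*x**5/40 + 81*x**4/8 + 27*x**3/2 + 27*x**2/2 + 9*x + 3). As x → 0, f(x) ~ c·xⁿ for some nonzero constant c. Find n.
6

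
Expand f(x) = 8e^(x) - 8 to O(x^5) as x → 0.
8*x + 4*x**2 + 4*x**3/3 + x**4/3 + O(x**5)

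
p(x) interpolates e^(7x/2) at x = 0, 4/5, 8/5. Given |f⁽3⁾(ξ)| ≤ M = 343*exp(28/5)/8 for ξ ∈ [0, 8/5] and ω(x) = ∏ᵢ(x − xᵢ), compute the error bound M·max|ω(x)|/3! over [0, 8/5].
2744*sqrt(3)*exp(28/5)/3375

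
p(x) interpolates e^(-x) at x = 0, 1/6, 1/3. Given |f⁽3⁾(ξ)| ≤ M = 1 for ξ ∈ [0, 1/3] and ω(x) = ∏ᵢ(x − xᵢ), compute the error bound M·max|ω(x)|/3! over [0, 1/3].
sqrt(3)/5832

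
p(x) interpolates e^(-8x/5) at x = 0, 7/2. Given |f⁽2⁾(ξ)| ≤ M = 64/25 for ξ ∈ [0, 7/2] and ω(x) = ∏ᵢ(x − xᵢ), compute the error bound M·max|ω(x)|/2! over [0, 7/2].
98/25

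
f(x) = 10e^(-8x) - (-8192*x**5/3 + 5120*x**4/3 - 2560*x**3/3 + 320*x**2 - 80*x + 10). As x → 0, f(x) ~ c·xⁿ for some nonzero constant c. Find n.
6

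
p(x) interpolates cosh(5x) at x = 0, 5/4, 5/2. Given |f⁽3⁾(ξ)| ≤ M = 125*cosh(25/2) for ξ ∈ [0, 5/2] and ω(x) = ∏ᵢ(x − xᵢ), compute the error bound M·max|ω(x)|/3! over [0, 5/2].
15625*sqrt(3)*cosh(25/2)/1728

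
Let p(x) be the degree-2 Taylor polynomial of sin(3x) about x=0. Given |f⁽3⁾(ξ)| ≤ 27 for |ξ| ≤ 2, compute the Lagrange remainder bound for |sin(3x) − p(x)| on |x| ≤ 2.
36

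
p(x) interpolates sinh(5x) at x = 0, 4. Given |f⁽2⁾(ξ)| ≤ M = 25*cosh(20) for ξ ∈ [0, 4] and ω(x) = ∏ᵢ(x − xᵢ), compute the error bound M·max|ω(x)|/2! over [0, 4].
50*cosh(20)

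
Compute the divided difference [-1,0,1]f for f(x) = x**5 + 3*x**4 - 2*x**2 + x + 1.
1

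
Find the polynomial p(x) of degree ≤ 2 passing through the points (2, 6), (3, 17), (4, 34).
3*x**2 - 4*x + 2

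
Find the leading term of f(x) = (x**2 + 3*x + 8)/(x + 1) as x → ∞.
x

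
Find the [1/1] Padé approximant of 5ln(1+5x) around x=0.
25*x/(5*x/2 + 1)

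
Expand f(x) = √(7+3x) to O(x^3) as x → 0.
sqrt(7) + 3*sqrt(7)*x/14 - 9*sqrt(7)*x**2/392 + O(x**3)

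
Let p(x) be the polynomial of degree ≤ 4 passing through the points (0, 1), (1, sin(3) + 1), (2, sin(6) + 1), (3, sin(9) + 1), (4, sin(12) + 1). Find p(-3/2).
1485*sin(6)/64 - 385*sin(9)/32 - 693*sin(3)/32 + 315*sin(12)/128 + 1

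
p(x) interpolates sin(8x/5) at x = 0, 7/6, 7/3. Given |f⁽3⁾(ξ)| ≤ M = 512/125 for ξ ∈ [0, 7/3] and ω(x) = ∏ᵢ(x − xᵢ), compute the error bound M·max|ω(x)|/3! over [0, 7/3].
21952*sqrt(3)/91125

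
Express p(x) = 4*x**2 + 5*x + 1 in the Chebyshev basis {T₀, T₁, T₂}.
(3)T₀ + (5)T₁ + (2)T₂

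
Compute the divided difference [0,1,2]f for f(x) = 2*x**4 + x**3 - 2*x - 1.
17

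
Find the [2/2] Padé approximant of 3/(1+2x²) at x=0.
3/(2*x**2 + 1)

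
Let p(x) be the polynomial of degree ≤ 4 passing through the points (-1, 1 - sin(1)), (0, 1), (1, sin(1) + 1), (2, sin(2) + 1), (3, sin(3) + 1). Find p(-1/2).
-105*sin(1)/128 - 5*sin(3)/128 + 7*sin(2)/32 + 1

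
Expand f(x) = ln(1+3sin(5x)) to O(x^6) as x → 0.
15*x - 225*x**2/2 + 2125*x**3/2 - 46875*x**4/4 + 1103125*x**5/8 + O(x**6)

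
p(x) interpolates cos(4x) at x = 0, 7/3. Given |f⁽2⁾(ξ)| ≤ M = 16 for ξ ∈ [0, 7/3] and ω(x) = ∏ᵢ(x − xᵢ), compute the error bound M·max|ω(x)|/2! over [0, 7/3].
98/9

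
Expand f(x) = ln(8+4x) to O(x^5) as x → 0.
log(8) + x/2 - x**2/8 + x**3/24 - x**4/64 + O(x**5)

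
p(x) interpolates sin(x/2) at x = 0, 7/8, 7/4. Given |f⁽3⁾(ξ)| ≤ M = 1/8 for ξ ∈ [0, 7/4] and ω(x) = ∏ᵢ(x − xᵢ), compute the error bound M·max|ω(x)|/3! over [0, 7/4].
343*sqrt(3)/110592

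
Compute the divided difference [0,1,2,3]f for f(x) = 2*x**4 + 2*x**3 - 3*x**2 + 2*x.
14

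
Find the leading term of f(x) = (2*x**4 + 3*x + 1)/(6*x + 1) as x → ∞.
x**3/3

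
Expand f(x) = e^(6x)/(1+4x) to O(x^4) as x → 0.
1 + 2*x + 10*x**2 - 4*x**3 + O(x**4)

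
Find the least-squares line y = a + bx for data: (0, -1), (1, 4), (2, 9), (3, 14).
a = -1, b = 5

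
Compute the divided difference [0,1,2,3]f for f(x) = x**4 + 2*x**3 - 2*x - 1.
8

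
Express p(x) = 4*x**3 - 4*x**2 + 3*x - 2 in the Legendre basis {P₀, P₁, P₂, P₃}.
(-10/3)P₀ + (27/5)P₁ + (-8/3)P₂ + (8/5)P₃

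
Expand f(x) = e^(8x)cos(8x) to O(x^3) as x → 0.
1 + 8*x + O(x**3)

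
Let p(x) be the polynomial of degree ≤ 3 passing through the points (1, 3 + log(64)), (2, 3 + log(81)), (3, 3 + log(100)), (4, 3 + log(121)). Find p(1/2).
3 + log(819200*11**(3/8)*2**(3/4)*3**(1/4)*5**(5/8)/216513)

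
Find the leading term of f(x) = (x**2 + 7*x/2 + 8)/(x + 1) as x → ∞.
x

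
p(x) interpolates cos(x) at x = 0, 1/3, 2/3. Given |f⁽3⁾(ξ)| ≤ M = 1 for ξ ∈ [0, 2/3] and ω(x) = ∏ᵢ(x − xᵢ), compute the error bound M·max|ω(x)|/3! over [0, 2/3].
sqrt(3)/729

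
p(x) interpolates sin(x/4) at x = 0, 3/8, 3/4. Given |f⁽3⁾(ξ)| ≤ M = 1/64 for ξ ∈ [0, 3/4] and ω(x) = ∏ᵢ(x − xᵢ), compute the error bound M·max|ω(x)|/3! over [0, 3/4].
sqrt(3)/32768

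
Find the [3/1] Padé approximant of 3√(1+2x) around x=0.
(-3*x**3/8 + 9*x**2/4 + 27*x/4 + 3)/(5*x/4 + 1)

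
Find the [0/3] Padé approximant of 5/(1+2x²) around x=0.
5/(2*x**2 + 1)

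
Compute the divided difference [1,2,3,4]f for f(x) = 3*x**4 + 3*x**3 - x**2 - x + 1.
33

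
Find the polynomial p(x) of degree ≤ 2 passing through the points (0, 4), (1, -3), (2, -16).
-3*x**2 - 4*x + 4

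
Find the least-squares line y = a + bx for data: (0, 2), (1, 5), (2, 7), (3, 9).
a = 23/10, b = 23/10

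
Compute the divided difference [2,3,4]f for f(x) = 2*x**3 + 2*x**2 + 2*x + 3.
20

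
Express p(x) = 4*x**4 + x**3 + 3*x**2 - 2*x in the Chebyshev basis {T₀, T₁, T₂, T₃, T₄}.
(3)T₀ + (-5/4)T₁ + (7/2)T₂ + (1/4)T₃ + (1/2)T₄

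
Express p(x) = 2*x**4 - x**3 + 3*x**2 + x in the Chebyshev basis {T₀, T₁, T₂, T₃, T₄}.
(9/4)T₀ + (1/4)T₁ + (5/2)T₂ + (-1/4)T₃ + (1/4)T₄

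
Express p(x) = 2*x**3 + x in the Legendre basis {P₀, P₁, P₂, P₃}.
(11/5)P₁ + (4/5)P₃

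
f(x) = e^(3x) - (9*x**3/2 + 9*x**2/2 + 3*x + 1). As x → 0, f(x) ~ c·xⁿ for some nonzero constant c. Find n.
4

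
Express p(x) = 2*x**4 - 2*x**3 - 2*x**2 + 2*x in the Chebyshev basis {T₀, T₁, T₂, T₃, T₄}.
(-1/4)T₀ + (1/2)T₁ + (-1/2)T₃ + (1/4)T₄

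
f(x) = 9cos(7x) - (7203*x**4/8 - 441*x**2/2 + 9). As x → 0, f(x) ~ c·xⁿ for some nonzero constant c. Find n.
6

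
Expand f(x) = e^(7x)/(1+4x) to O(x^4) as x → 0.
1 + 3*x + 25*x**2/2 + 43*x**3/6 + O(x**4)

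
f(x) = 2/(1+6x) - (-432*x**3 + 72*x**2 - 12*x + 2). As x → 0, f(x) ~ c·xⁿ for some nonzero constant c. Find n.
4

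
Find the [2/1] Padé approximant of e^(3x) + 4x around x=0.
(-5*x**2/2 + 6*x + 1)/(1 - x)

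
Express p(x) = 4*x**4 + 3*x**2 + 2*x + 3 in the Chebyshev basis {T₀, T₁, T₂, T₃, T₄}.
(6)T₀ + (2)T₁ + (7/2)T₂ + (1/2)T₄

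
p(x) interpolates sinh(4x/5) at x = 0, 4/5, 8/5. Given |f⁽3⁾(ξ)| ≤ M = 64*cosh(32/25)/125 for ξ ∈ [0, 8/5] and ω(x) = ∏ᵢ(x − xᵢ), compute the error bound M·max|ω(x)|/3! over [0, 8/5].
4096*sqrt(3)*cosh(32/25)/421875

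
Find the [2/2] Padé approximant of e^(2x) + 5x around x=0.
(-17*x**2/24 + 53*x/8 + 1)/(-x**2/12 - 3*x/8 + 1)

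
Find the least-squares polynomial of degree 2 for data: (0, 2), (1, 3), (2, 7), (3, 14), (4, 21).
61/35 + (43/70)x + (15/14)x²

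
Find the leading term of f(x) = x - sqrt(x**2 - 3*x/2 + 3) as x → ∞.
3/4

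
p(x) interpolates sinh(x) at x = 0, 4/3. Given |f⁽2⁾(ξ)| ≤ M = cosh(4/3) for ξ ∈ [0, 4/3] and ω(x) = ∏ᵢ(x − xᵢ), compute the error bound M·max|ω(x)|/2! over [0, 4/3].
2*cosh(4/3)/9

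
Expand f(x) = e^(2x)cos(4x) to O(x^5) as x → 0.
1 + 2*x - 6*x**2 - 44*x**3/3 - 14*x**4/3 + O(x**5)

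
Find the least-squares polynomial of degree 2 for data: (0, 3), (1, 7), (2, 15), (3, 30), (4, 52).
117/35 + (-13/70)x + (43/14)x²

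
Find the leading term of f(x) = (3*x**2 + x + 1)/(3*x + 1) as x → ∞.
x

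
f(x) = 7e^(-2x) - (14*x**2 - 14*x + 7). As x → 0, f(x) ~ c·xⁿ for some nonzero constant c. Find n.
3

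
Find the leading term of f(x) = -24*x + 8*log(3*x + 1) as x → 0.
-36*x**2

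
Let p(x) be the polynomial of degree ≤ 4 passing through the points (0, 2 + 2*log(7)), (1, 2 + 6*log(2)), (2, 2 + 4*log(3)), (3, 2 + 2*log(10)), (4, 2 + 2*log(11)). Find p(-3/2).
2 + log(1872797819754501433162325209838239048686050199724979277482993169*11**(59/64)*3**(13/16)*5**(15/16)*7**(3/64)/6805647338418769269267492148635364229120000000000000000000000000)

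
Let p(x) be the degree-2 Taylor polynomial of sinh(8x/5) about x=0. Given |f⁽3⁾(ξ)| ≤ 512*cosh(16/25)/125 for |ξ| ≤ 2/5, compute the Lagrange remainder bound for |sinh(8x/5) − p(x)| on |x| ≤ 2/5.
2048*cosh(16/25)/46875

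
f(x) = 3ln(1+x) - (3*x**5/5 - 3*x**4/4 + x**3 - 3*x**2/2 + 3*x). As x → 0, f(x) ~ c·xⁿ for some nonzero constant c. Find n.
6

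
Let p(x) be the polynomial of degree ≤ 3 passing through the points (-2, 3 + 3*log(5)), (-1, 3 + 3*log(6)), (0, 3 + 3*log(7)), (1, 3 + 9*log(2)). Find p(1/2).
3 + log(98*2**(7/8)*3**(1/16)*5**(3/16)*7**(13/16)/3)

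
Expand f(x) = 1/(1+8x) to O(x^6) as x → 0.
1 - 8*x + 64*x**2 - 512*x**3 + 4096*x**4 - 32768*x**5 + O(x**6)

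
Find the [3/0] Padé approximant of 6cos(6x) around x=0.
6 - 108*x**2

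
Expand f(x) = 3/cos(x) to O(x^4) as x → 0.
3 + 3*x**2/2 + O(x**4)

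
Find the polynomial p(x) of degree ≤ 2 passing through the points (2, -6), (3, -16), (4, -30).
2 - 2*x**2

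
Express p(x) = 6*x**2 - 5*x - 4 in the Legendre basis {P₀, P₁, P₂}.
(-2)P₀ + (-5)P₁ + (4)P₂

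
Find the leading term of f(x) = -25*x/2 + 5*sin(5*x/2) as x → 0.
-625*x**3/48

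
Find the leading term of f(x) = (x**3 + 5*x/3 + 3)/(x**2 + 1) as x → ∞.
x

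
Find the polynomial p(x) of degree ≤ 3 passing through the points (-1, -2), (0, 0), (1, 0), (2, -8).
-x**3 - x**2 + 2*x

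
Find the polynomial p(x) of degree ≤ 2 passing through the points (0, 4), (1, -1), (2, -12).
-3*x**2 - 2*x + 4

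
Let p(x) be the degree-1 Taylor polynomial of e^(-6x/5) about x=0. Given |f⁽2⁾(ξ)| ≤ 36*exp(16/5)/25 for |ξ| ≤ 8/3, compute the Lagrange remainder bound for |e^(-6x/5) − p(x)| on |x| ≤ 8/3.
128*exp(16/5)/25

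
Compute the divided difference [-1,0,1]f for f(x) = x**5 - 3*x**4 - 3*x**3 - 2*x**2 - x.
-5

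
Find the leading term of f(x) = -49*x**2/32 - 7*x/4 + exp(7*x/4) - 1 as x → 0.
343*x**3/384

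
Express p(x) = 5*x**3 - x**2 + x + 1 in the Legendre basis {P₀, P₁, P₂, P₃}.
(2/3)P₀ + (4)P₁ + (-2/3)P₂ + (2)P₃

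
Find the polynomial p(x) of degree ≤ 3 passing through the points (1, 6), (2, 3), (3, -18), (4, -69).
-2*x**3 + 3*x**2 + 2*x + 3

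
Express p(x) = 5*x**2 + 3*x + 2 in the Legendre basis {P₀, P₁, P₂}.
(11/3)P₀ + (3)P₁ + (10/3)P₂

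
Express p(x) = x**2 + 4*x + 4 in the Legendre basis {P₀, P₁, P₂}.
(13/3)P₀ + (4)P₁ + (2/3)P₂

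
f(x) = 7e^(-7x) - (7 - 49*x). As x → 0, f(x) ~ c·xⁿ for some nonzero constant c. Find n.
2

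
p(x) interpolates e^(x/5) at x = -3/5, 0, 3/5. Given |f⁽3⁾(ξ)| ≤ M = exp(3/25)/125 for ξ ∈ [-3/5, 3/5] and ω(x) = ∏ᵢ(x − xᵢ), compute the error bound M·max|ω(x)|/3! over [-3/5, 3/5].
sqrt(3)*exp(3/25)/15625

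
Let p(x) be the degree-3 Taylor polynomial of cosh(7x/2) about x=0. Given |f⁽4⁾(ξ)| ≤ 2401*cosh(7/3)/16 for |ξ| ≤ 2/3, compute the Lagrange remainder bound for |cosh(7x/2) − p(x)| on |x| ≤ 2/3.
2401*cosh(7/3)/1944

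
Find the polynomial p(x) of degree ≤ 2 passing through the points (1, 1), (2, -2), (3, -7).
2 - x**2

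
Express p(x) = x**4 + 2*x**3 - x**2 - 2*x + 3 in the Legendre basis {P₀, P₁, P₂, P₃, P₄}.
(43/15)P₀ + (-4/5)P₁ + (-2/21)P₂ + (4/5)P₃ + (8/35)P₄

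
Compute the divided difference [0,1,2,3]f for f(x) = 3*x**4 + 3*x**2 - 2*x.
18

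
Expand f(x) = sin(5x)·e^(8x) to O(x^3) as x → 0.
5*x + 40*x**2 + O(x**3)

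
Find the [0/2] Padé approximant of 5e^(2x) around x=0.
5/(2*x**2 - 2*x + 1)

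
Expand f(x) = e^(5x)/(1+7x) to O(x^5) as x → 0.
1 - 2*x + 53*x**2/2 - 494*x**3/3 + 28289*x**4/24 + O(x**5)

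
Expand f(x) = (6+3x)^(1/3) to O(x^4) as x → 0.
6**(1/3) + 6**(1/3)*x/6 - 6**(1/3)*x**2/36 + 5*6**(1/3)*x**3/648 + O(x**4)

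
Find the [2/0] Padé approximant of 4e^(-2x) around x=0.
8*x**2 - 8*x + 4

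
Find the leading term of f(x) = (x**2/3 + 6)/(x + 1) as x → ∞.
x/3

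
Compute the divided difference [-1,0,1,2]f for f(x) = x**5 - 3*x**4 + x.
-1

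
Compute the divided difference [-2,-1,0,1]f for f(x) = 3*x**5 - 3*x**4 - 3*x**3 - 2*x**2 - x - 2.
18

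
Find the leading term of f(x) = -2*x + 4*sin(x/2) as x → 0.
-x**3/12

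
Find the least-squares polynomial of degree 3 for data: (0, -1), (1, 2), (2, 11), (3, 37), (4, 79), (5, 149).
-59/63 + (35/54)x + (229/252)x² + (107/108)x³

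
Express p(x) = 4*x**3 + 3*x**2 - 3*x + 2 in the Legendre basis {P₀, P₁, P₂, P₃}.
(3)P₀ + (-3/5)P₁ + (2)P₂ + (8/5)P₃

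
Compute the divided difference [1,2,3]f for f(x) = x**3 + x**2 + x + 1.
7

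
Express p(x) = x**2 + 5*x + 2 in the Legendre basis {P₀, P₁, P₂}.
(7/3)P₀ + (5)P₁ + (2/3)P₂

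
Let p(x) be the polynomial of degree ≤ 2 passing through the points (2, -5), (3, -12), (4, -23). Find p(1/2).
-2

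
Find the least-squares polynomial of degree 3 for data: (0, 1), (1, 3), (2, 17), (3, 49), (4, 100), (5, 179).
17/18 + (-1817/756)x + (473/126)x² + (83/108)x³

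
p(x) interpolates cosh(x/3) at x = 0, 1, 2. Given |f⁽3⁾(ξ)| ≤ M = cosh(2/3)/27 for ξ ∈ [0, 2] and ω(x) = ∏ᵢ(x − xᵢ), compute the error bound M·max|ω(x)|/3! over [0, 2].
sqrt(3)*cosh(2/3)/729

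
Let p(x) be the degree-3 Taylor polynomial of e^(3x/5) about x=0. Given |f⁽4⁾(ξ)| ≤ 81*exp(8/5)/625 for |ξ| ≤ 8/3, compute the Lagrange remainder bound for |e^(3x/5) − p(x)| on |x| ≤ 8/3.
512*exp(8/5)/1875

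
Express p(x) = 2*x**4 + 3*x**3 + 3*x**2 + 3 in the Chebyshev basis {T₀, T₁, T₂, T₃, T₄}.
(21/4)T₀ + (9/4)T₁ + (5/2)T₂ + (3/4)T₃ + (1/4)T₄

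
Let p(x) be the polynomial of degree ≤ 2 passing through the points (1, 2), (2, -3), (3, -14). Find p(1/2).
9/4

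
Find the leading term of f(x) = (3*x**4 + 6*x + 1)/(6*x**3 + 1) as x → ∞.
x/2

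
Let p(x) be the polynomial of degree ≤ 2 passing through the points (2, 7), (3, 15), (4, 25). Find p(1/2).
-5/4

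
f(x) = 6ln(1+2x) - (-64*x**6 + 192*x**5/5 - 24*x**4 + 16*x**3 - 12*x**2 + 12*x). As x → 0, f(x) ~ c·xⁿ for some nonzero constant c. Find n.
7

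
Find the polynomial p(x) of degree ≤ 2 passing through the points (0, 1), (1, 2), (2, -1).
-2*x**2 + 3*x + 1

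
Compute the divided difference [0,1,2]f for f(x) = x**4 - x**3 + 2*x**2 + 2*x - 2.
6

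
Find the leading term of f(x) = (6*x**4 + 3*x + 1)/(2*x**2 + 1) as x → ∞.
3*x**2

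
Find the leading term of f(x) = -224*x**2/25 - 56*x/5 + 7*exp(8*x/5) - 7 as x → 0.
1792*x**3/375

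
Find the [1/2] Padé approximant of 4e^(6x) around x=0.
(8*x + 4)/(6*x**2 - 4*x + 1)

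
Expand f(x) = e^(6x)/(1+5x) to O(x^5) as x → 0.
1 + x + 13*x**2 - 29*x**3 + 199*x**4 + O(x**5)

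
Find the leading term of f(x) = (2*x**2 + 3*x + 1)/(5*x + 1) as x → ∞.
2*x/5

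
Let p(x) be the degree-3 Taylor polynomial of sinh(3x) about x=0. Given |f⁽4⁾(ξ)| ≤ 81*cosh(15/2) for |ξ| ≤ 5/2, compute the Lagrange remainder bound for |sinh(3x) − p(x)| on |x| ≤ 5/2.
16875*cosh(15/2)/128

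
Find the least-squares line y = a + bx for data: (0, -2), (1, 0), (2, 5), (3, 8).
a = -5/2, b = 7/2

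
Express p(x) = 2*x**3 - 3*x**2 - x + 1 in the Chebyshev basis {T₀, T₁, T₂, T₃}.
(-1/2)T₀ + (1/2)T₁ + (-3/2)T₂ + (1/2)T₃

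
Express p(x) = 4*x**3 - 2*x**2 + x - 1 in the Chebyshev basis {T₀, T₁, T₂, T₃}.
(-2)T₀ + (4)T₁ - T₂ + T₃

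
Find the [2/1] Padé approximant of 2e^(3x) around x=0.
(3*x**2 + 4*x + 2)/(1 - x)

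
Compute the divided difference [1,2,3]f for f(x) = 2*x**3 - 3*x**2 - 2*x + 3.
9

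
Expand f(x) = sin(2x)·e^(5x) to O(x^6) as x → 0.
2*x + 10*x**2 + 71*x**3/3 + 35*x**4 + 2141*x**5/60 + O(x**6)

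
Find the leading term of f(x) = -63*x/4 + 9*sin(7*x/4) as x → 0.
-1029*x**3/128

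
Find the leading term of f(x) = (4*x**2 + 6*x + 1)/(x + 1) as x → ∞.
4*x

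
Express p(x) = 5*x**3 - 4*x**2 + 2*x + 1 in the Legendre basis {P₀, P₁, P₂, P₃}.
(-1/3)P₀ + (5)P₁ + (-8/3)P₂ + (2)P₃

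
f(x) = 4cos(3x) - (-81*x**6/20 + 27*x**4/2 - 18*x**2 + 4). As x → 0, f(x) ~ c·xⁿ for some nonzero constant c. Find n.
8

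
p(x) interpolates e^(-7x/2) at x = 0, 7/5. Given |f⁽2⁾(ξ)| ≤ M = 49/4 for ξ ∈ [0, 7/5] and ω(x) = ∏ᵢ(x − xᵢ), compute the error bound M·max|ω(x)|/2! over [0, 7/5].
2401/800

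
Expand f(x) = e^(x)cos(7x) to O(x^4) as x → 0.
1 + x - 24*x**2 - 73*x**3/3 + O(x**4)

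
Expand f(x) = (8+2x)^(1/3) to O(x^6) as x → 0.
2 + x/6 - x**2/72 + 5*x**3/2592 - 5*x**4/15552 + 11*x**5/186624 + O(x**6)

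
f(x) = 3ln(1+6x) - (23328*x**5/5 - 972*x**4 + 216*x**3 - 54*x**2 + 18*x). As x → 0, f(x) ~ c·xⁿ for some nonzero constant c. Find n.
6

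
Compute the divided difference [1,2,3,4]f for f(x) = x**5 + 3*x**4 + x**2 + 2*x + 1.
95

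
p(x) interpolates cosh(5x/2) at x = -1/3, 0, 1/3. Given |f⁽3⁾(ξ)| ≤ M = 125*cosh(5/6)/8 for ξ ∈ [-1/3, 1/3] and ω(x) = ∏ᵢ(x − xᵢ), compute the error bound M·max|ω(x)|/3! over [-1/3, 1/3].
125*sqrt(3)*cosh(5/6)/5832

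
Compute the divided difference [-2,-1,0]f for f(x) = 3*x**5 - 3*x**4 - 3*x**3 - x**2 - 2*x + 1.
-58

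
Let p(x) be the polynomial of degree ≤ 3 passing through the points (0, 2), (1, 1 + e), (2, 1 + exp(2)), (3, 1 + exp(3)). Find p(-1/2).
-5*exp(3)/16 - 35*e/16 + 51/16 + 21*exp(2)/16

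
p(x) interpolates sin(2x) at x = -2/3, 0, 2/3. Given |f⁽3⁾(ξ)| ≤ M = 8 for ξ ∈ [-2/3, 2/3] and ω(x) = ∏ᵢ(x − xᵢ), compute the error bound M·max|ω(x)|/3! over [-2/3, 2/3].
64*sqrt(3)/729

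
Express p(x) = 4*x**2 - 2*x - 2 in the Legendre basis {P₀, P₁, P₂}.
(-2/3)P₀ + (-2)P₁ + (8/3)P₂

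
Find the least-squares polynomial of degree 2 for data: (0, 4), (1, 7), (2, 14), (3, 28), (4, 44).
137/35 + (47/70)x + (33/14)x²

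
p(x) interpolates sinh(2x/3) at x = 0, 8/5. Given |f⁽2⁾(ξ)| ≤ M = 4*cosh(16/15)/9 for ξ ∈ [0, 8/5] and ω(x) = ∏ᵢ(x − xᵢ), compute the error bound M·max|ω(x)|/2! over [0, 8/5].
32*cosh(16/15)/225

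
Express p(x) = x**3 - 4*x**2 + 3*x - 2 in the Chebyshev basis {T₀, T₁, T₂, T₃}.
(-4)T₀ + (15/4)T₁ + (-2)T₂ + (1/4)T₃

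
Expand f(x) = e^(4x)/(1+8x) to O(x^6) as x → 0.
1 - 4*x + 40*x**2 - 928*x**3/3 + 7456*x**4/3 - 298112*x**5/15 + O(x**6)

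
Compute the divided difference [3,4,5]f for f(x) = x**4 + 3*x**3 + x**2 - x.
134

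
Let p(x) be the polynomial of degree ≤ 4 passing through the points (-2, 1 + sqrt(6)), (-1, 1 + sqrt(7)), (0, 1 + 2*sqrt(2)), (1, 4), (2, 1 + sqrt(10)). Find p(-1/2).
-5*sqrt(6)/128 + 3*sqrt(10)/128 + 17/32 + 15*sqrt(7)/32 + 45*sqrt(2)/32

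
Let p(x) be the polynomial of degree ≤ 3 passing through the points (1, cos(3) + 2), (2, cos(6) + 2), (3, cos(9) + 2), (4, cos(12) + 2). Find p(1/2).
35*cos(3)/16 - 35*cos(6)/16 + 21*cos(9)/16 - 5*cos(12)/16 + 2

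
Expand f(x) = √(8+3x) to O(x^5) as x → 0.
2*sqrt(2) + 3*sqrt(2)*x/8 - 9*sqrt(2)*x**2/256 + 27*sqrt(2)*x**3/4096 - 405*sqrt(2)*x**4/262144 + O(x**5)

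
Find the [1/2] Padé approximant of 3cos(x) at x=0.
3/(x**2/2 + 1)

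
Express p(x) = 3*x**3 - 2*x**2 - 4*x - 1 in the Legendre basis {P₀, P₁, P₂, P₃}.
(-5/3)P₀ + (-11/5)P₁ + (-4/3)P₂ + (6/5)P₃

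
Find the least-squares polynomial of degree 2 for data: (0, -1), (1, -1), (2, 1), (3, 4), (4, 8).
-39/35 + (-19/70)x + (9/14)x²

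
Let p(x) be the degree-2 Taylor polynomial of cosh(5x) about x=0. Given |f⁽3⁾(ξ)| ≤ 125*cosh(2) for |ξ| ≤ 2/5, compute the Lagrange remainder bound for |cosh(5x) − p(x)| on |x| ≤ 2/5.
4*cosh(2)/3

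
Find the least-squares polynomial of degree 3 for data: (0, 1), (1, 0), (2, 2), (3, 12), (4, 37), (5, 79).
68/63 + (-479/378)x + (-211/252)x² + (91/108)x³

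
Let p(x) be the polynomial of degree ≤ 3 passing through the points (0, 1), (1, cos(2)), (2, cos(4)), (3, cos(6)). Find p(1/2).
15*cos(2)/16 + cos(6)/16 - 5*cos(4)/16 + 5/16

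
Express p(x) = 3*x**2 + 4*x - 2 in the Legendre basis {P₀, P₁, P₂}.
-P₀ + (4)P₁ + (2)P₂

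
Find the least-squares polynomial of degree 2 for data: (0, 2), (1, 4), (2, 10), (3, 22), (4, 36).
66/35 + (1/35)x + (15/7)x²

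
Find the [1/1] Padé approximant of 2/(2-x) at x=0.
1/(1 - x/2)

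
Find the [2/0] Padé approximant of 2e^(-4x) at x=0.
16*x**2 - 8*x + 2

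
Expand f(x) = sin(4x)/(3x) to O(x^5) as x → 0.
4/3 - 32*x**2/9 + 128*x**4/45 + O(x**5)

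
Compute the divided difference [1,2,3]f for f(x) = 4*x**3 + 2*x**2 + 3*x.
26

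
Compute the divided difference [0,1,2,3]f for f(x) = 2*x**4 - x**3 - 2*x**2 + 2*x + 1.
11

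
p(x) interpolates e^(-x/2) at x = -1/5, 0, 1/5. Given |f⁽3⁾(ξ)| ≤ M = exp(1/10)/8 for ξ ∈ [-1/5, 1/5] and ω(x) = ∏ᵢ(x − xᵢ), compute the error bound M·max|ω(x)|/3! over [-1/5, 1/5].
sqrt(3)*exp(1/10)/27000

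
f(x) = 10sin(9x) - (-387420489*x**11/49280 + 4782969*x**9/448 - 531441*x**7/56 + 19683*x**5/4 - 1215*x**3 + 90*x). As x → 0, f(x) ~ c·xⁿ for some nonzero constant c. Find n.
13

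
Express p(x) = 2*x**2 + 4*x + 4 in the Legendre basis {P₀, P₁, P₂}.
(14/3)P₀ + (4)P₁ + (4/3)P₂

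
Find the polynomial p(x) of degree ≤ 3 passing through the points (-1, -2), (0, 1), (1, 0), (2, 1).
x**3 - 2*x**2 + 1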